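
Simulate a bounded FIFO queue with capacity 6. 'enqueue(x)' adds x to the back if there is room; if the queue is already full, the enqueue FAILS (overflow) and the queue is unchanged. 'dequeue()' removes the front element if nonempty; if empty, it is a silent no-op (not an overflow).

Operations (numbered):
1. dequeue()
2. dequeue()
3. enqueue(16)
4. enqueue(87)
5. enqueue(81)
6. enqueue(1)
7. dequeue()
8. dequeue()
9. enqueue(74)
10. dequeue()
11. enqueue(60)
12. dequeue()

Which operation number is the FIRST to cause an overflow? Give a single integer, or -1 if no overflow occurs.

Answer: -1

Derivation:
1. dequeue(): empty, no-op, size=0
2. dequeue(): empty, no-op, size=0
3. enqueue(16): size=1
4. enqueue(87): size=2
5. enqueue(81): size=3
6. enqueue(1): size=4
7. dequeue(): size=3
8. dequeue(): size=2
9. enqueue(74): size=3
10. dequeue(): size=2
11. enqueue(60): size=3
12. dequeue(): size=2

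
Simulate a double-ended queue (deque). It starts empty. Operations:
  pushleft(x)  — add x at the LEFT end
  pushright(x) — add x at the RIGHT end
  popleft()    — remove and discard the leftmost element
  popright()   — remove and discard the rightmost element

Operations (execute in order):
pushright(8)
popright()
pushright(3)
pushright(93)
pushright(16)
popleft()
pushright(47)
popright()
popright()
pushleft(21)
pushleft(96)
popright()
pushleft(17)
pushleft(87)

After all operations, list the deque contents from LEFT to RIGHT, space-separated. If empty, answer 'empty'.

pushright(8): [8]
popright(): []
pushright(3): [3]
pushright(93): [3, 93]
pushright(16): [3, 93, 16]
popleft(): [93, 16]
pushright(47): [93, 16, 47]
popright(): [93, 16]
popright(): [93]
pushleft(21): [21, 93]
pushleft(96): [96, 21, 93]
popright(): [96, 21]
pushleft(17): [17, 96, 21]
pushleft(87): [87, 17, 96, 21]

Answer: 87 17 96 21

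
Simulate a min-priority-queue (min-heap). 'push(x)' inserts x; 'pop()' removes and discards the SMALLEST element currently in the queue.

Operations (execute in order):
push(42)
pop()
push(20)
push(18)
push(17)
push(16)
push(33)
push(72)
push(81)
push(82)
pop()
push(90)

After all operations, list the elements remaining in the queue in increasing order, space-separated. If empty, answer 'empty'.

push(42): heap contents = [42]
pop() → 42: heap contents = []
push(20): heap contents = [20]
push(18): heap contents = [18, 20]
push(17): heap contents = [17, 18, 20]
push(16): heap contents = [16, 17, 18, 20]
push(33): heap contents = [16, 17, 18, 20, 33]
push(72): heap contents = [16, 17, 18, 20, 33, 72]
push(81): heap contents = [16, 17, 18, 20, 33, 72, 81]
push(82): heap contents = [16, 17, 18, 20, 33, 72, 81, 82]
pop() → 16: heap contents = [17, 18, 20, 33, 72, 81, 82]
push(90): heap contents = [17, 18, 20, 33, 72, 81, 82, 90]

Answer: 17 18 20 33 72 81 82 90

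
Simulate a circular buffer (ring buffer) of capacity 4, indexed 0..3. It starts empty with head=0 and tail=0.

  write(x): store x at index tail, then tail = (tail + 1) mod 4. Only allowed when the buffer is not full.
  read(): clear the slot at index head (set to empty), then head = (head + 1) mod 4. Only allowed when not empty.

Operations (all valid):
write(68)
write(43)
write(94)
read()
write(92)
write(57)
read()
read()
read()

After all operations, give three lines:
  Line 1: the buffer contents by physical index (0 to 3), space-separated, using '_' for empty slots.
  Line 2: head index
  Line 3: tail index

Answer: 57 _ _ _
0
1

Derivation:
write(68): buf=[68 _ _ _], head=0, tail=1, size=1
write(43): buf=[68 43 _ _], head=0, tail=2, size=2
write(94): buf=[68 43 94 _], head=0, tail=3, size=3
read(): buf=[_ 43 94 _], head=1, tail=3, size=2
write(92): buf=[_ 43 94 92], head=1, tail=0, size=3
write(57): buf=[57 43 94 92], head=1, tail=1, size=4
read(): buf=[57 _ 94 92], head=2, tail=1, size=3
read(): buf=[57 _ _ 92], head=3, tail=1, size=2
read(): buf=[57 _ _ _], head=0, tail=1, size=1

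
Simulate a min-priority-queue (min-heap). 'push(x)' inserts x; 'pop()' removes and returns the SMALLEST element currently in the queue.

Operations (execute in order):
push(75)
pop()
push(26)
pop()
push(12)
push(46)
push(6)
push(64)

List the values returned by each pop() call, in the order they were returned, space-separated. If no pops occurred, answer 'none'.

Answer: 75 26

Derivation:
push(75): heap contents = [75]
pop() → 75: heap contents = []
push(26): heap contents = [26]
pop() → 26: heap contents = []
push(12): heap contents = [12]
push(46): heap contents = [12, 46]
push(6): heap contents = [6, 12, 46]
push(64): heap contents = [6, 12, 46, 64]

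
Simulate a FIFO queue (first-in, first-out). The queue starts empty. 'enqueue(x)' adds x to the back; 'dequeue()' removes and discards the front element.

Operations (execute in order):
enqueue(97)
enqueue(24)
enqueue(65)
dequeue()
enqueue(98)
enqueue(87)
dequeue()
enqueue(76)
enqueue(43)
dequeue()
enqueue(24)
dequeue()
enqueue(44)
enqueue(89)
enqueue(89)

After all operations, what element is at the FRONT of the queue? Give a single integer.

Answer: 87

Derivation:
enqueue(97): queue = [97]
enqueue(24): queue = [97, 24]
enqueue(65): queue = [97, 24, 65]
dequeue(): queue = [24, 65]
enqueue(98): queue = [24, 65, 98]
enqueue(87): queue = [24, 65, 98, 87]
dequeue(): queue = [65, 98, 87]
enqueue(76): queue = [65, 98, 87, 76]
enqueue(43): queue = [65, 98, 87, 76, 43]
dequeue(): queue = [98, 87, 76, 43]
enqueue(24): queue = [98, 87, 76, 43, 24]
dequeue(): queue = [87, 76, 43, 24]
enqueue(44): queue = [87, 76, 43, 24, 44]
enqueue(89): queue = [87, 76, 43, 24, 44, 89]
enqueue(89): queue = [87, 76, 43, 24, 44, 89, 89]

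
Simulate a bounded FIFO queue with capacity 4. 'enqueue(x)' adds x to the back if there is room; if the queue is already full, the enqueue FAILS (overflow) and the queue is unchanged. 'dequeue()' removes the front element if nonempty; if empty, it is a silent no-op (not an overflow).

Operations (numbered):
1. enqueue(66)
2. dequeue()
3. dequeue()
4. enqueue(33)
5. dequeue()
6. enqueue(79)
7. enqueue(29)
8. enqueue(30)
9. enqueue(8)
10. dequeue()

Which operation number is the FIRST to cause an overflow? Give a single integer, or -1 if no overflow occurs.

Answer: -1

Derivation:
1. enqueue(66): size=1
2. dequeue(): size=0
3. dequeue(): empty, no-op, size=0
4. enqueue(33): size=1
5. dequeue(): size=0
6. enqueue(79): size=1
7. enqueue(29): size=2
8. enqueue(30): size=3
9. enqueue(8): size=4
10. dequeue(): size=3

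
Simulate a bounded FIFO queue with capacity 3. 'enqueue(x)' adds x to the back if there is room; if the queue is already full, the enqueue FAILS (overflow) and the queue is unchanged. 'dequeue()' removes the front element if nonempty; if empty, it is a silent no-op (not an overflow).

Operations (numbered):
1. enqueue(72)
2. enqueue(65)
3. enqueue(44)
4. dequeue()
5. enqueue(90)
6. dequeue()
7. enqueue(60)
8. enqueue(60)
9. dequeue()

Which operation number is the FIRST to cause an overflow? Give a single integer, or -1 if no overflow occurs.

1. enqueue(72): size=1
2. enqueue(65): size=2
3. enqueue(44): size=3
4. dequeue(): size=2
5. enqueue(90): size=3
6. dequeue(): size=2
7. enqueue(60): size=3
8. enqueue(60): size=3=cap → OVERFLOW (fail)
9. dequeue(): size=2

Answer: 8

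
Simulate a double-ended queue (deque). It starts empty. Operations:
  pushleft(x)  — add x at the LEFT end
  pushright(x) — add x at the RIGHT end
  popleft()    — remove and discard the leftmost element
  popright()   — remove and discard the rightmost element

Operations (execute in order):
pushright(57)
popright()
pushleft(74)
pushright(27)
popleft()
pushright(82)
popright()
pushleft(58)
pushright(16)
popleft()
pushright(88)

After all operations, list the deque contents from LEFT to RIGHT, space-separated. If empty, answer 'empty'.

pushright(57): [57]
popright(): []
pushleft(74): [74]
pushright(27): [74, 27]
popleft(): [27]
pushright(82): [27, 82]
popright(): [27]
pushleft(58): [58, 27]
pushright(16): [58, 27, 16]
popleft(): [27, 16]
pushright(88): [27, 16, 88]

Answer: 27 16 88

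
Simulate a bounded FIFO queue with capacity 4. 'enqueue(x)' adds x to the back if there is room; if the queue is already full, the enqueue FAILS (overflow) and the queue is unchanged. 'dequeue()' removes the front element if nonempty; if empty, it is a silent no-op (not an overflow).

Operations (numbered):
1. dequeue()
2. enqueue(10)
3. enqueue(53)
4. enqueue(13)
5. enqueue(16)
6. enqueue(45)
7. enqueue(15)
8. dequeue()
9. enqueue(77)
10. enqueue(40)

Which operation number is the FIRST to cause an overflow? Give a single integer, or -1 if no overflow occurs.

Answer: 6

Derivation:
1. dequeue(): empty, no-op, size=0
2. enqueue(10): size=1
3. enqueue(53): size=2
4. enqueue(13): size=3
5. enqueue(16): size=4
6. enqueue(45): size=4=cap → OVERFLOW (fail)
7. enqueue(15): size=4=cap → OVERFLOW (fail)
8. dequeue(): size=3
9. enqueue(77): size=4
10. enqueue(40): size=4=cap → OVERFLOW (fail)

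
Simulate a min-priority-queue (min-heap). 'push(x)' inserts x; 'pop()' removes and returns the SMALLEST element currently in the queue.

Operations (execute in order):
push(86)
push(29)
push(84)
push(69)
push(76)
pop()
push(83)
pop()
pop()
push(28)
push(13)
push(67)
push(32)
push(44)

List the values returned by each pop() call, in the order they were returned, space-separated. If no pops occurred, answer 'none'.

push(86): heap contents = [86]
push(29): heap contents = [29, 86]
push(84): heap contents = [29, 84, 86]
push(69): heap contents = [29, 69, 84, 86]
push(76): heap contents = [29, 69, 76, 84, 86]
pop() → 29: heap contents = [69, 76, 84, 86]
push(83): heap contents = [69, 76, 83, 84, 86]
pop() → 69: heap contents = [76, 83, 84, 86]
pop() → 76: heap contents = [83, 84, 86]
push(28): heap contents = [28, 83, 84, 86]
push(13): heap contents = [13, 28, 83, 84, 86]
push(67): heap contents = [13, 28, 67, 83, 84, 86]
push(32): heap contents = [13, 28, 32, 67, 83, 84, 86]
push(44): heap contents = [13, 28, 32, 44, 67, 83, 84, 86]

Answer: 29 69 76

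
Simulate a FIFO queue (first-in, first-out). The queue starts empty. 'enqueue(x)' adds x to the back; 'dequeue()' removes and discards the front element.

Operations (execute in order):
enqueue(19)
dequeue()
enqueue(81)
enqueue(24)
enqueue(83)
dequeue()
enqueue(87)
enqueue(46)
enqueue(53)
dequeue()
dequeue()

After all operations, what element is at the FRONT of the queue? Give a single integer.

Answer: 87

Derivation:
enqueue(19): queue = [19]
dequeue(): queue = []
enqueue(81): queue = [81]
enqueue(24): queue = [81, 24]
enqueue(83): queue = [81, 24, 83]
dequeue(): queue = [24, 83]
enqueue(87): queue = [24, 83, 87]
enqueue(46): queue = [24, 83, 87, 46]
enqueue(53): queue = [24, 83, 87, 46, 53]
dequeue(): queue = [83, 87, 46, 53]
dequeue(): queue = [87, 46, 53]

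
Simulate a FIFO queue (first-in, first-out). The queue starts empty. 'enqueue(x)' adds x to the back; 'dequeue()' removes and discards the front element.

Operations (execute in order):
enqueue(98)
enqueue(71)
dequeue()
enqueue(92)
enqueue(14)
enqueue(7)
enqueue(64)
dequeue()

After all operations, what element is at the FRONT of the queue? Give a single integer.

enqueue(98): queue = [98]
enqueue(71): queue = [98, 71]
dequeue(): queue = [71]
enqueue(92): queue = [71, 92]
enqueue(14): queue = [71, 92, 14]
enqueue(7): queue = [71, 92, 14, 7]
enqueue(64): queue = [71, 92, 14, 7, 64]
dequeue(): queue = [92, 14, 7, 64]

Answer: 92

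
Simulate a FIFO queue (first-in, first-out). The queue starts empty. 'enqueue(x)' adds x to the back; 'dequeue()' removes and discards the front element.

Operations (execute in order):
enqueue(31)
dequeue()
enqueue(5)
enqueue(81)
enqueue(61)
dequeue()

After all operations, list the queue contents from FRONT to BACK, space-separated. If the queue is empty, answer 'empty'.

enqueue(31): [31]
dequeue(): []
enqueue(5): [5]
enqueue(81): [5, 81]
enqueue(61): [5, 81, 61]
dequeue(): [81, 61]

Answer: 81 61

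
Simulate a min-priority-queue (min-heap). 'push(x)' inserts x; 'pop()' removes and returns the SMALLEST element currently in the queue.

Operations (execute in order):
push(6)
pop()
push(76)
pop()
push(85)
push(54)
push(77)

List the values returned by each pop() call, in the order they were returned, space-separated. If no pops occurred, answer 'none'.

Answer: 6 76

Derivation:
push(6): heap contents = [6]
pop() → 6: heap contents = []
push(76): heap contents = [76]
pop() → 76: heap contents = []
push(85): heap contents = [85]
push(54): heap contents = [54, 85]
push(77): heap contents = [54, 77, 85]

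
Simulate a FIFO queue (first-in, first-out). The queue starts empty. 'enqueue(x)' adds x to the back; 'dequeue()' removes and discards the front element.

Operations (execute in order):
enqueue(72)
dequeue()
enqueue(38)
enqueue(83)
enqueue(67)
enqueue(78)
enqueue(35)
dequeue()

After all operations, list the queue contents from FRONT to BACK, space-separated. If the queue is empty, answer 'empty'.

Answer: 83 67 78 35

Derivation:
enqueue(72): [72]
dequeue(): []
enqueue(38): [38]
enqueue(83): [38, 83]
enqueue(67): [38, 83, 67]
enqueue(78): [38, 83, 67, 78]
enqueue(35): [38, 83, 67, 78, 35]
dequeue(): [83, 67, 78, 35]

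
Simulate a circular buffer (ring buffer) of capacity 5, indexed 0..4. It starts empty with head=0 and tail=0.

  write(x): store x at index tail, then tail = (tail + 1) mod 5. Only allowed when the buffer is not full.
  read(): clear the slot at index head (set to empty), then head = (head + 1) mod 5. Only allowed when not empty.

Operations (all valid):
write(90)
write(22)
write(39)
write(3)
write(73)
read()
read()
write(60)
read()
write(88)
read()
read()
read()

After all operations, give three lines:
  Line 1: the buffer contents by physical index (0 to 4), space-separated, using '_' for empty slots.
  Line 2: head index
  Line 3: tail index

Answer: _ 88 _ _ _
1
2

Derivation:
write(90): buf=[90 _ _ _ _], head=0, tail=1, size=1
write(22): buf=[90 22 _ _ _], head=0, tail=2, size=2
write(39): buf=[90 22 39 _ _], head=0, tail=3, size=3
write(3): buf=[90 22 39 3 _], head=0, tail=4, size=4
write(73): buf=[90 22 39 3 73], head=0, tail=0, size=5
read(): buf=[_ 22 39 3 73], head=1, tail=0, size=4
read(): buf=[_ _ 39 3 73], head=2, tail=0, size=3
write(60): buf=[60 _ 39 3 73], head=2, tail=1, size=4
read(): buf=[60 _ _ 3 73], head=3, tail=1, size=3
write(88): buf=[60 88 _ 3 73], head=3, tail=2, size=4
read(): buf=[60 88 _ _ 73], head=4, tail=2, size=3
read(): buf=[60 88 _ _ _], head=0, tail=2, size=2
read(): buf=[_ 88 _ _ _], head=1, tail=2, size=1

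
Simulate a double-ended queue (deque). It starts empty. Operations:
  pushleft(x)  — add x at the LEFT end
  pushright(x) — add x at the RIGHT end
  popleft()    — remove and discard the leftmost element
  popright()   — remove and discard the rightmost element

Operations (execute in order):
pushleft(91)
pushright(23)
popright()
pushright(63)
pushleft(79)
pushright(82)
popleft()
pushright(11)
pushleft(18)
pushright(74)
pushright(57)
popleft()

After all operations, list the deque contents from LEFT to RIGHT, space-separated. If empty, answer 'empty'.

Answer: 91 63 82 11 74 57

Derivation:
pushleft(91): [91]
pushright(23): [91, 23]
popright(): [91]
pushright(63): [91, 63]
pushleft(79): [79, 91, 63]
pushright(82): [79, 91, 63, 82]
popleft(): [91, 63, 82]
pushright(11): [91, 63, 82, 11]
pushleft(18): [18, 91, 63, 82, 11]
pushright(74): [18, 91, 63, 82, 11, 74]
pushright(57): [18, 91, 63, 82, 11, 74, 57]
popleft(): [91, 63, 82, 11, 74, 57]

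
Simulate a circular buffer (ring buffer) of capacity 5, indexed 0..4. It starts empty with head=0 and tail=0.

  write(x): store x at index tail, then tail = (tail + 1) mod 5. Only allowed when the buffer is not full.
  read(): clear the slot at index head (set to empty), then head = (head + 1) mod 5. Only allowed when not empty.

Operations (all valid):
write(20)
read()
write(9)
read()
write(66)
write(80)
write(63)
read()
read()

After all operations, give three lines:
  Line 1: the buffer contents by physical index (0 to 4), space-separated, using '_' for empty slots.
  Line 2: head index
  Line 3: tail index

write(20): buf=[20 _ _ _ _], head=0, tail=1, size=1
read(): buf=[_ _ _ _ _], head=1, tail=1, size=0
write(9): buf=[_ 9 _ _ _], head=1, tail=2, size=1
read(): buf=[_ _ _ _ _], head=2, tail=2, size=0
write(66): buf=[_ _ 66 _ _], head=2, tail=3, size=1
write(80): buf=[_ _ 66 80 _], head=2, tail=4, size=2
write(63): buf=[_ _ 66 80 63], head=2, tail=0, size=3
read(): buf=[_ _ _ 80 63], head=3, tail=0, size=2
read(): buf=[_ _ _ _ 63], head=4, tail=0, size=1

Answer: _ _ _ _ 63
4
0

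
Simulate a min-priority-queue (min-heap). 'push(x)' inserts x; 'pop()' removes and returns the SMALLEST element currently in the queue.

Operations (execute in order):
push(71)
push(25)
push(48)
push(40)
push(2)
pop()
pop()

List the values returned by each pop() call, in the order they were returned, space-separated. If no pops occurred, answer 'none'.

push(71): heap contents = [71]
push(25): heap contents = [25, 71]
push(48): heap contents = [25, 48, 71]
push(40): heap contents = [25, 40, 48, 71]
push(2): heap contents = [2, 25, 40, 48, 71]
pop() → 2: heap contents = [25, 40, 48, 71]
pop() → 25: heap contents = [40, 48, 71]

Answer: 2 25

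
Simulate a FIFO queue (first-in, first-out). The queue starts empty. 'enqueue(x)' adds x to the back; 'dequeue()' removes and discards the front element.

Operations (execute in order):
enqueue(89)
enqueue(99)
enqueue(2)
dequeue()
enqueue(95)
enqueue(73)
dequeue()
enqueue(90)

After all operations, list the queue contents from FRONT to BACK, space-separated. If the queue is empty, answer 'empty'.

Answer: 2 95 73 90

Derivation:
enqueue(89): [89]
enqueue(99): [89, 99]
enqueue(2): [89, 99, 2]
dequeue(): [99, 2]
enqueue(95): [99, 2, 95]
enqueue(73): [99, 2, 95, 73]
dequeue(): [2, 95, 73]
enqueue(90): [2, 95, 73, 90]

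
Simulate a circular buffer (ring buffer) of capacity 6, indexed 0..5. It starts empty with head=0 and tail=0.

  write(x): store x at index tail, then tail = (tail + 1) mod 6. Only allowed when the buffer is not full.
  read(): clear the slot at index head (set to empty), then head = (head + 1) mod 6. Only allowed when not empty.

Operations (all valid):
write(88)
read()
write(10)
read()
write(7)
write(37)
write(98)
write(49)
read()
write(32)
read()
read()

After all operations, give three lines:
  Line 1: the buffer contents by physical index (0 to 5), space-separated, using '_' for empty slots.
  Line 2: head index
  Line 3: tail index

write(88): buf=[88 _ _ _ _ _], head=0, tail=1, size=1
read(): buf=[_ _ _ _ _ _], head=1, tail=1, size=0
write(10): buf=[_ 10 _ _ _ _], head=1, tail=2, size=1
read(): buf=[_ _ _ _ _ _], head=2, tail=2, size=0
write(7): buf=[_ _ 7 _ _ _], head=2, tail=3, size=1
write(37): buf=[_ _ 7 37 _ _], head=2, tail=4, size=2
write(98): buf=[_ _ 7 37 98 _], head=2, tail=5, size=3
write(49): buf=[_ _ 7 37 98 49], head=2, tail=0, size=4
read(): buf=[_ _ _ 37 98 49], head=3, tail=0, size=3
write(32): buf=[32 _ _ 37 98 49], head=3, tail=1, size=4
read(): buf=[32 _ _ _ 98 49], head=4, tail=1, size=3
read(): buf=[32 _ _ _ _ 49], head=5, tail=1, size=2

Answer: 32 _ _ _ _ 49
5
1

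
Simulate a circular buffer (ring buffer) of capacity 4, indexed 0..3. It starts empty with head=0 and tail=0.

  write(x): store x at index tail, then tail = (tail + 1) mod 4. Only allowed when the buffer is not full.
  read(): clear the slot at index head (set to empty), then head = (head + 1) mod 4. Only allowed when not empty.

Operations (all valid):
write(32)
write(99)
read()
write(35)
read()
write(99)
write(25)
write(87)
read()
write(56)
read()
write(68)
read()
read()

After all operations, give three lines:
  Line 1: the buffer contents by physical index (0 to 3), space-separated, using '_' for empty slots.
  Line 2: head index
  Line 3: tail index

write(32): buf=[32 _ _ _], head=0, tail=1, size=1
write(99): buf=[32 99 _ _], head=0, tail=2, size=2
read(): buf=[_ 99 _ _], head=1, tail=2, size=1
write(35): buf=[_ 99 35 _], head=1, tail=3, size=2
read(): buf=[_ _ 35 _], head=2, tail=3, size=1
write(99): buf=[_ _ 35 99], head=2, tail=0, size=2
write(25): buf=[25 _ 35 99], head=2, tail=1, size=3
write(87): buf=[25 87 35 99], head=2, tail=2, size=4
read(): buf=[25 87 _ 99], head=3, tail=2, size=3
write(56): buf=[25 87 56 99], head=3, tail=3, size=4
read(): buf=[25 87 56 _], head=0, tail=3, size=3
write(68): buf=[25 87 56 68], head=0, tail=0, size=4
read(): buf=[_ 87 56 68], head=1, tail=0, size=3
read(): buf=[_ _ 56 68], head=2, tail=0, size=2

Answer: _ _ 56 68
2
0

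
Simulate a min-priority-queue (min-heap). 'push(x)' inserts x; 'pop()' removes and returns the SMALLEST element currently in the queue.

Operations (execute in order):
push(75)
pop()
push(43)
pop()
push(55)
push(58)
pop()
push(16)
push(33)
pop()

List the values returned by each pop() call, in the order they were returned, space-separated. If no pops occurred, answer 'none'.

Answer: 75 43 55 16

Derivation:
push(75): heap contents = [75]
pop() → 75: heap contents = []
push(43): heap contents = [43]
pop() → 43: heap contents = []
push(55): heap contents = [55]
push(58): heap contents = [55, 58]
pop() → 55: heap contents = [58]
push(16): heap contents = [16, 58]
push(33): heap contents = [16, 33, 58]
pop() → 16: heap contents = [33, 58]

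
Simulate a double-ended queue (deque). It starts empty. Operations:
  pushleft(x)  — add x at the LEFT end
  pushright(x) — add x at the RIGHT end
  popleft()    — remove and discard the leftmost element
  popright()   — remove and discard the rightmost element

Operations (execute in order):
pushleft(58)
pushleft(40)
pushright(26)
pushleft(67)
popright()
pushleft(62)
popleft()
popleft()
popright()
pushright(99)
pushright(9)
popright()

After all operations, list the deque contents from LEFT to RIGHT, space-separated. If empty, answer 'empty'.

pushleft(58): [58]
pushleft(40): [40, 58]
pushright(26): [40, 58, 26]
pushleft(67): [67, 40, 58, 26]
popright(): [67, 40, 58]
pushleft(62): [62, 67, 40, 58]
popleft(): [67, 40, 58]
popleft(): [40, 58]
popright(): [40]
pushright(99): [40, 99]
pushright(9): [40, 99, 9]
popright(): [40, 99]

Answer: 40 99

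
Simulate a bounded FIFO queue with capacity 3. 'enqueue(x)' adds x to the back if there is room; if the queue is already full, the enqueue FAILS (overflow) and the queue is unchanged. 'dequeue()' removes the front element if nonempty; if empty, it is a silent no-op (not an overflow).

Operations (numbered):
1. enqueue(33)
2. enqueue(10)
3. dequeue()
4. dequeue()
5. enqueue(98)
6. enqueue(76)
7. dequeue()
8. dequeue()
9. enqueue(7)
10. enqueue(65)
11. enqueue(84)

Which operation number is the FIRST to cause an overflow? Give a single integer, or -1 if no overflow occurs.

1. enqueue(33): size=1
2. enqueue(10): size=2
3. dequeue(): size=1
4. dequeue(): size=0
5. enqueue(98): size=1
6. enqueue(76): size=2
7. dequeue(): size=1
8. dequeue(): size=0
9. enqueue(7): size=1
10. enqueue(65): size=2
11. enqueue(84): size=3

Answer: -1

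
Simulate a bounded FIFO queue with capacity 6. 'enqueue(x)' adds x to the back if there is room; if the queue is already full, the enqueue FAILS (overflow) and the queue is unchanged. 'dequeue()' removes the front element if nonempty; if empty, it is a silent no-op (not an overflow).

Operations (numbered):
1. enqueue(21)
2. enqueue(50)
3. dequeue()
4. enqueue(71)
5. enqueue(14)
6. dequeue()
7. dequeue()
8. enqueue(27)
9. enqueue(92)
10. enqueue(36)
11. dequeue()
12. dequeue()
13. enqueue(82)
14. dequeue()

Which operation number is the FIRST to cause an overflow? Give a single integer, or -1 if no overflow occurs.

1. enqueue(21): size=1
2. enqueue(50): size=2
3. dequeue(): size=1
4. enqueue(71): size=2
5. enqueue(14): size=3
6. dequeue(): size=2
7. dequeue(): size=1
8. enqueue(27): size=2
9. enqueue(92): size=3
10. enqueue(36): size=4
11. dequeue(): size=3
12. dequeue(): size=2
13. enqueue(82): size=3
14. dequeue(): size=2

Answer: -1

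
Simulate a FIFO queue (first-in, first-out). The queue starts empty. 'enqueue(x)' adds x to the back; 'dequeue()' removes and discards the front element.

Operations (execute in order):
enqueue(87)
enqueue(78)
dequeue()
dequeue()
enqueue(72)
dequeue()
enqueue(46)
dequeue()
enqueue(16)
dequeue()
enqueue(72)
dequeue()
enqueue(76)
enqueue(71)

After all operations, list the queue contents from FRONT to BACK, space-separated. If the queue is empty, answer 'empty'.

enqueue(87): [87]
enqueue(78): [87, 78]
dequeue(): [78]
dequeue(): []
enqueue(72): [72]
dequeue(): []
enqueue(46): [46]
dequeue(): []
enqueue(16): [16]
dequeue(): []
enqueue(72): [72]
dequeue(): []
enqueue(76): [76]
enqueue(71): [76, 71]

Answer: 76 71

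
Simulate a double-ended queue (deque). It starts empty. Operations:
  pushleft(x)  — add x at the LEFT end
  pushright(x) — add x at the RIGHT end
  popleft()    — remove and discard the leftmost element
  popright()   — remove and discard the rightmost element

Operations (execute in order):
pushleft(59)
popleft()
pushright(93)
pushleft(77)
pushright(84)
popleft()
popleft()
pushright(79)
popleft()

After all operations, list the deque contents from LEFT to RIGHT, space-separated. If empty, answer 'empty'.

pushleft(59): [59]
popleft(): []
pushright(93): [93]
pushleft(77): [77, 93]
pushright(84): [77, 93, 84]
popleft(): [93, 84]
popleft(): [84]
pushright(79): [84, 79]
popleft(): [79]

Answer: 79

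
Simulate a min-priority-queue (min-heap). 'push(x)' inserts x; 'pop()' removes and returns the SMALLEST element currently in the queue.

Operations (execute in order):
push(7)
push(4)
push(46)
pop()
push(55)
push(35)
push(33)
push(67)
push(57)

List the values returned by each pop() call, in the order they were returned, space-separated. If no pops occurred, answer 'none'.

Answer: 4

Derivation:
push(7): heap contents = [7]
push(4): heap contents = [4, 7]
push(46): heap contents = [4, 7, 46]
pop() → 4: heap contents = [7, 46]
push(55): heap contents = [7, 46, 55]
push(35): heap contents = [7, 35, 46, 55]
push(33): heap contents = [7, 33, 35, 46, 55]
push(67): heap contents = [7, 33, 35, 46, 55, 67]
push(57): heap contents = [7, 33, 35, 46, 55, 57, 67]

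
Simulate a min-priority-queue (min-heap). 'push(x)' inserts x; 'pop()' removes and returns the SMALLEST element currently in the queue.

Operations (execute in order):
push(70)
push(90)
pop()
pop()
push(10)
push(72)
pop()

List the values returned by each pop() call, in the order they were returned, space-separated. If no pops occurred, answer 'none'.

Answer: 70 90 10

Derivation:
push(70): heap contents = [70]
push(90): heap contents = [70, 90]
pop() → 70: heap contents = [90]
pop() → 90: heap contents = []
push(10): heap contents = [10]
push(72): heap contents = [10, 72]
pop() → 10: heap contents = [72]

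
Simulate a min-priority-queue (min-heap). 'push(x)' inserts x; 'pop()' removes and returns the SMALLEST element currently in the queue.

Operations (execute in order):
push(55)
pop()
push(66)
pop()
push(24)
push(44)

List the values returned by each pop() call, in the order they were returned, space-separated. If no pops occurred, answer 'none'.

push(55): heap contents = [55]
pop() → 55: heap contents = []
push(66): heap contents = [66]
pop() → 66: heap contents = []
push(24): heap contents = [24]
push(44): heap contents = [24, 44]

Answer: 55 66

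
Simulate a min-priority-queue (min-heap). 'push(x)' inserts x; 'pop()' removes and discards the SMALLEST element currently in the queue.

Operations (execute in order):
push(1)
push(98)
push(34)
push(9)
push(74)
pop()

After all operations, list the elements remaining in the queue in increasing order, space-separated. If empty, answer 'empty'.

Answer: 9 34 74 98

Derivation:
push(1): heap contents = [1]
push(98): heap contents = [1, 98]
push(34): heap contents = [1, 34, 98]
push(9): heap contents = [1, 9, 34, 98]
push(74): heap contents = [1, 9, 34, 74, 98]
pop() → 1: heap contents = [9, 34, 74, 98]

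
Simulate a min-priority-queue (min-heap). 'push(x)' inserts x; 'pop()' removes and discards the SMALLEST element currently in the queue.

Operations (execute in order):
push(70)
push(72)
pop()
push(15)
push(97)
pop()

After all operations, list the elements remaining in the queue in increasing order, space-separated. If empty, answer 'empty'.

Answer: 72 97

Derivation:
push(70): heap contents = [70]
push(72): heap contents = [70, 72]
pop() → 70: heap contents = [72]
push(15): heap contents = [15, 72]
push(97): heap contents = [15, 72, 97]
pop() → 15: heap contents = [72, 97]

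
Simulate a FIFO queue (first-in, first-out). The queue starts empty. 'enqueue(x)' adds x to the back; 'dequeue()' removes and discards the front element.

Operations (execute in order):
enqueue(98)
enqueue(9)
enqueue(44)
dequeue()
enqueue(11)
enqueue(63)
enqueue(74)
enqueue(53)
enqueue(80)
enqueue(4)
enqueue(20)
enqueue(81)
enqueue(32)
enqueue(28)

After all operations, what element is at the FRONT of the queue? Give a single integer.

Answer: 9

Derivation:
enqueue(98): queue = [98]
enqueue(9): queue = [98, 9]
enqueue(44): queue = [98, 9, 44]
dequeue(): queue = [9, 44]
enqueue(11): queue = [9, 44, 11]
enqueue(63): queue = [9, 44, 11, 63]
enqueue(74): queue = [9, 44, 11, 63, 74]
enqueue(53): queue = [9, 44, 11, 63, 74, 53]
enqueue(80): queue = [9, 44, 11, 63, 74, 53, 80]
enqueue(4): queue = [9, 44, 11, 63, 74, 53, 80, 4]
enqueue(20): queue = [9, 44, 11, 63, 74, 53, 80, 4, 20]
enqueue(81): queue = [9, 44, 11, 63, 74, 53, 80, 4, 20, 81]
enqueue(32): queue = [9, 44, 11, 63, 74, 53, 80, 4, 20, 81, 32]
enqueue(28): queue = [9, 44, 11, 63, 74, 53, 80, 4, 20, 81, 32, 28]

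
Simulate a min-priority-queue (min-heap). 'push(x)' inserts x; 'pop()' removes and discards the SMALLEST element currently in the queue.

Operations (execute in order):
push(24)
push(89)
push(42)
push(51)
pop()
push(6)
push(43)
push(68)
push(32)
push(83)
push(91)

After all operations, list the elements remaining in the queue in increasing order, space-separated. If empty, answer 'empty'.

push(24): heap contents = [24]
push(89): heap contents = [24, 89]
push(42): heap contents = [24, 42, 89]
push(51): heap contents = [24, 42, 51, 89]
pop() → 24: heap contents = [42, 51, 89]
push(6): heap contents = [6, 42, 51, 89]
push(43): heap contents = [6, 42, 43, 51, 89]
push(68): heap contents = [6, 42, 43, 51, 68, 89]
push(32): heap contents = [6, 32, 42, 43, 51, 68, 89]
push(83): heap contents = [6, 32, 42, 43, 51, 68, 83, 89]
push(91): heap contents = [6, 32, 42, 43, 51, 68, 83, 89, 91]

Answer: 6 32 42 43 51 68 83 89 91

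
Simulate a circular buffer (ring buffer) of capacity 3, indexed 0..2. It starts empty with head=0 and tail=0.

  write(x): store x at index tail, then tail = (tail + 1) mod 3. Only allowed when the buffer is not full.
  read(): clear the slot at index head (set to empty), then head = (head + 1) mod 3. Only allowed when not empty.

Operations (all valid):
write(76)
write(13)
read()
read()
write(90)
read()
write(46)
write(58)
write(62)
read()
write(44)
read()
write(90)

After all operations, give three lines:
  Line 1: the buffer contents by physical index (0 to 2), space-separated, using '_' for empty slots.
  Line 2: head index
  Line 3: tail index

write(76): buf=[76 _ _], head=0, tail=1, size=1
write(13): buf=[76 13 _], head=0, tail=2, size=2
read(): buf=[_ 13 _], head=1, tail=2, size=1
read(): buf=[_ _ _], head=2, tail=2, size=0
write(90): buf=[_ _ 90], head=2, tail=0, size=1
read(): buf=[_ _ _], head=0, tail=0, size=0
write(46): buf=[46 _ _], head=0, tail=1, size=1
write(58): buf=[46 58 _], head=0, tail=2, size=2
write(62): buf=[46 58 62], head=0, tail=0, size=3
read(): buf=[_ 58 62], head=1, tail=0, size=2
write(44): buf=[44 58 62], head=1, tail=1, size=3
read(): buf=[44 _ 62], head=2, tail=1, size=2
write(90): buf=[44 90 62], head=2, tail=2, size=3

Answer: 44 90 62
2
2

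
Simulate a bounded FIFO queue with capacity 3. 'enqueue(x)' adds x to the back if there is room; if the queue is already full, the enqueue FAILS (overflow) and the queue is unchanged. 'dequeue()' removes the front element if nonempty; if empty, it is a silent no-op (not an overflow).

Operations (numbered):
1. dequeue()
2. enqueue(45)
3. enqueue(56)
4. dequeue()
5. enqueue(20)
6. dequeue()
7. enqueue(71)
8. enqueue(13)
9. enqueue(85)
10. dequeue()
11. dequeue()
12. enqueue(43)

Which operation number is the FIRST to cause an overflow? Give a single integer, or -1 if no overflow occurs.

1. dequeue(): empty, no-op, size=0
2. enqueue(45): size=1
3. enqueue(56): size=2
4. dequeue(): size=1
5. enqueue(20): size=2
6. dequeue(): size=1
7. enqueue(71): size=2
8. enqueue(13): size=3
9. enqueue(85): size=3=cap → OVERFLOW (fail)
10. dequeue(): size=2
11. dequeue(): size=1
12. enqueue(43): size=2

Answer: 9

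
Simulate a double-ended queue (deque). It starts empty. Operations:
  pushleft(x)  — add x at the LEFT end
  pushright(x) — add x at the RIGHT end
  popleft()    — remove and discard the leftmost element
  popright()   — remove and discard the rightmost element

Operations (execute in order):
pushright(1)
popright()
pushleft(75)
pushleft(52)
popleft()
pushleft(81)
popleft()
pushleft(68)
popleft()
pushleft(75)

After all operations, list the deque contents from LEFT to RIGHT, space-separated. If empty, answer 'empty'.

pushright(1): [1]
popright(): []
pushleft(75): [75]
pushleft(52): [52, 75]
popleft(): [75]
pushleft(81): [81, 75]
popleft(): [75]
pushleft(68): [68, 75]
popleft(): [75]
pushleft(75): [75, 75]

Answer: 75 75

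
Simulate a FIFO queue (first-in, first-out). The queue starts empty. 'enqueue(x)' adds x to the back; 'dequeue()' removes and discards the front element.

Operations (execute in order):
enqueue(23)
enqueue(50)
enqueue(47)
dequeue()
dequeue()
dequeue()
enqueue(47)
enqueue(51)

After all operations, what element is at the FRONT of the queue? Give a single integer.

Answer: 47

Derivation:
enqueue(23): queue = [23]
enqueue(50): queue = [23, 50]
enqueue(47): queue = [23, 50, 47]
dequeue(): queue = [50, 47]
dequeue(): queue = [47]
dequeue(): queue = []
enqueue(47): queue = [47]
enqueue(51): queue = [47, 51]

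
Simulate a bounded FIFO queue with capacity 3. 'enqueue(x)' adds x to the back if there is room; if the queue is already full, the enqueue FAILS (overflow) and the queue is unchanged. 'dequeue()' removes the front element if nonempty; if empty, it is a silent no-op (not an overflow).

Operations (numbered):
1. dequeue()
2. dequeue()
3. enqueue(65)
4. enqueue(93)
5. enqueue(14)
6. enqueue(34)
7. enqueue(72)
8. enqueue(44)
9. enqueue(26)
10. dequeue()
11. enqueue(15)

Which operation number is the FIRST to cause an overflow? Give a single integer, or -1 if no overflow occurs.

1. dequeue(): empty, no-op, size=0
2. dequeue(): empty, no-op, size=0
3. enqueue(65): size=1
4. enqueue(93): size=2
5. enqueue(14): size=3
6. enqueue(34): size=3=cap → OVERFLOW (fail)
7. enqueue(72): size=3=cap → OVERFLOW (fail)
8. enqueue(44): size=3=cap → OVERFLOW (fail)
9. enqueue(26): size=3=cap → OVERFLOW (fail)
10. dequeue(): size=2
11. enqueue(15): size=3

Answer: 6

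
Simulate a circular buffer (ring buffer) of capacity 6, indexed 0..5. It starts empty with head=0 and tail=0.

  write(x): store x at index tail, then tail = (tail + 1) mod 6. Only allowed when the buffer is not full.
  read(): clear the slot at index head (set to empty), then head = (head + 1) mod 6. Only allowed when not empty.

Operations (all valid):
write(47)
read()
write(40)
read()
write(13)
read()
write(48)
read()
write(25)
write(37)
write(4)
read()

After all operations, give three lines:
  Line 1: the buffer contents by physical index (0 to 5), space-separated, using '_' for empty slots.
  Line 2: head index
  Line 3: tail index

write(47): buf=[47 _ _ _ _ _], head=0, tail=1, size=1
read(): buf=[_ _ _ _ _ _], head=1, tail=1, size=0
write(40): buf=[_ 40 _ _ _ _], head=1, tail=2, size=1
read(): buf=[_ _ _ _ _ _], head=2, tail=2, size=0
write(13): buf=[_ _ 13 _ _ _], head=2, tail=3, size=1
read(): buf=[_ _ _ _ _ _], head=3, tail=3, size=0
write(48): buf=[_ _ _ 48 _ _], head=3, tail=4, size=1
read(): buf=[_ _ _ _ _ _], head=4, tail=4, size=0
write(25): buf=[_ _ _ _ 25 _], head=4, tail=5, size=1
write(37): buf=[_ _ _ _ 25 37], head=4, tail=0, size=2
write(4): buf=[4 _ _ _ 25 37], head=4, tail=1, size=3
read(): buf=[4 _ _ _ _ 37], head=5, tail=1, size=2

Answer: 4 _ _ _ _ 37
5
1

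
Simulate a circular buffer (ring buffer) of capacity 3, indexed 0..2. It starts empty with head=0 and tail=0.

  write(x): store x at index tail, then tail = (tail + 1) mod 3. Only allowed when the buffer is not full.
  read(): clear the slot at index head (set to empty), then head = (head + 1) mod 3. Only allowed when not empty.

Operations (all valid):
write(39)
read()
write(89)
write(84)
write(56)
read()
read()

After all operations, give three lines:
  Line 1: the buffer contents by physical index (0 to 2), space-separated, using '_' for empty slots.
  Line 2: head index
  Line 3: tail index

write(39): buf=[39 _ _], head=0, tail=1, size=1
read(): buf=[_ _ _], head=1, tail=1, size=0
write(89): buf=[_ 89 _], head=1, tail=2, size=1
write(84): buf=[_ 89 84], head=1, tail=0, size=2
write(56): buf=[56 89 84], head=1, tail=1, size=3
read(): buf=[56 _ 84], head=2, tail=1, size=2
read(): buf=[56 _ _], head=0, tail=1, size=1

Answer: 56 _ _
0
1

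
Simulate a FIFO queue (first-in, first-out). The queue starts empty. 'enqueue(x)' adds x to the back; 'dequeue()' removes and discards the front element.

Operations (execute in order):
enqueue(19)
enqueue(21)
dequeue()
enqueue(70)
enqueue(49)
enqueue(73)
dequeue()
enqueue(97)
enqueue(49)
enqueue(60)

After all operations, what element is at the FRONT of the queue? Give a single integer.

Answer: 70

Derivation:
enqueue(19): queue = [19]
enqueue(21): queue = [19, 21]
dequeue(): queue = [21]
enqueue(70): queue = [21, 70]
enqueue(49): queue = [21, 70, 49]
enqueue(73): queue = [21, 70, 49, 73]
dequeue(): queue = [70, 49, 73]
enqueue(97): queue = [70, 49, 73, 97]
enqueue(49): queue = [70, 49, 73, 97, 49]
enqueue(60): queue = [70, 49, 73, 97, 49, 60]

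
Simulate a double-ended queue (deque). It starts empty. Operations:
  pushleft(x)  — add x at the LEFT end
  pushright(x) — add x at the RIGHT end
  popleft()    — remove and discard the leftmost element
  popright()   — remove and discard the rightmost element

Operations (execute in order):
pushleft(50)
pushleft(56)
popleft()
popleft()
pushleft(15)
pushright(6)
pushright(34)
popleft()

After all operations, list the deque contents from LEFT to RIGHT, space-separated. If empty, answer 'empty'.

pushleft(50): [50]
pushleft(56): [56, 50]
popleft(): [50]
popleft(): []
pushleft(15): [15]
pushright(6): [15, 6]
pushright(34): [15, 6, 34]
popleft(): [6, 34]

Answer: 6 34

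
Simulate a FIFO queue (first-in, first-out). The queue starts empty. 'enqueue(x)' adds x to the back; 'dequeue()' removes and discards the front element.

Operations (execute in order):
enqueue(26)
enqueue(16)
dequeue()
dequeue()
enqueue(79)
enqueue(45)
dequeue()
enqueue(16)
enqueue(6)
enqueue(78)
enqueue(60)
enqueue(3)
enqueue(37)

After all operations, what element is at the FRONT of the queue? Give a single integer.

Answer: 45

Derivation:
enqueue(26): queue = [26]
enqueue(16): queue = [26, 16]
dequeue(): queue = [16]
dequeue(): queue = []
enqueue(79): queue = [79]
enqueue(45): queue = [79, 45]
dequeue(): queue = [45]
enqueue(16): queue = [45, 16]
enqueue(6): queue = [45, 16, 6]
enqueue(78): queue = [45, 16, 6, 78]
enqueue(60): queue = [45, 16, 6, 78, 60]
enqueue(3): queue = [45, 16, 6, 78, 60, 3]
enqueue(37): queue = [45, 16, 6, 78, 60, 3, 37]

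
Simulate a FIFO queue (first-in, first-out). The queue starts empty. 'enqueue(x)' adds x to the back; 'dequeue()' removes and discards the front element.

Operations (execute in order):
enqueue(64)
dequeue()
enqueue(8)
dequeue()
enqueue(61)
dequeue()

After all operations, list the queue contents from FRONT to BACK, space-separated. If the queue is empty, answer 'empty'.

enqueue(64): [64]
dequeue(): []
enqueue(8): [8]
dequeue(): []
enqueue(61): [61]
dequeue(): []

Answer: empty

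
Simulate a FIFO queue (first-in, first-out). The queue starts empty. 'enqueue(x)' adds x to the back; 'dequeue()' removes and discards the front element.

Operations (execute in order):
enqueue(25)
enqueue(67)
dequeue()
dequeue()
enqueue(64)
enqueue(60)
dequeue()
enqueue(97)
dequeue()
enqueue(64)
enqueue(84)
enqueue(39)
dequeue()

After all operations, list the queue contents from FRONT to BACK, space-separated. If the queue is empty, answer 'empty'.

Answer: 64 84 39

Derivation:
enqueue(25): [25]
enqueue(67): [25, 67]
dequeue(): [67]
dequeue(): []
enqueue(64): [64]
enqueue(60): [64, 60]
dequeue(): [60]
enqueue(97): [60, 97]
dequeue(): [97]
enqueue(64): [97, 64]
enqueue(84): [97, 64, 84]
enqueue(39): [97, 64, 84, 39]
dequeue(): [64, 84, 39]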